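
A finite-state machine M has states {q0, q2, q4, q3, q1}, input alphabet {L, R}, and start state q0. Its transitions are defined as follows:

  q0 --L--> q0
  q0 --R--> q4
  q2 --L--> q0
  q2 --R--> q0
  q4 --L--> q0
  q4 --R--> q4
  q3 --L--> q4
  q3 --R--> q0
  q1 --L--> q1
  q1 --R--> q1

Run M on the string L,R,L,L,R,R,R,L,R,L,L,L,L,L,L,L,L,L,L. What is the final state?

start at q0
read 'L': q0 → q0
read 'R': q0 → q4
read 'L': q4 → q0
read 'L': q0 → q0
read 'R': q0 → q4
read 'R': q4 → q4
read 'R': q4 → q4
read 'L': q4 → q0
read 'R': q0 → q4
read 'L': q4 → q0
read 'L': q0 → q0
read 'L': q0 → q0
read 'L': q0 → q0
read 'L': q0 → q0
read 'L': q0 → q0
read 'L': q0 → q0
read 'L': q0 → q0
read 'L': q0 → q0
read 'L': q0 → q0

q0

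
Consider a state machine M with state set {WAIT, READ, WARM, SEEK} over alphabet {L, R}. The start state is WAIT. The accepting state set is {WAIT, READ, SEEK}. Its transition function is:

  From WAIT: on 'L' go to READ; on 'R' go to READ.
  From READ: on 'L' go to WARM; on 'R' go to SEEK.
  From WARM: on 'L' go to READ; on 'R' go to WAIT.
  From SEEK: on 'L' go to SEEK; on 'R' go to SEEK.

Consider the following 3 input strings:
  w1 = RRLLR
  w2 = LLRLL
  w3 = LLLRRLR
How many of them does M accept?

w1:
  start at WAIT
  read 'R': WAIT → READ
  read 'R': READ → SEEK
  read 'L': SEEK → SEEK
  read 'L': SEEK → SEEK
  read 'R': SEEK → SEEK
  end SEEK, accepted
w2:
  start at WAIT
  read 'L': WAIT → READ
  read 'L': READ → WARM
  read 'R': WARM → WAIT
  read 'L': WAIT → READ
  read 'L': READ → WARM
  end WARM, rejected
w3:
  start at WAIT
  read 'L': WAIT → READ
  read 'L': READ → WARM
  read 'L': WARM → READ
  read 'R': READ → SEEK
  read 'R': SEEK → SEEK
  read 'L': SEEK → SEEK
  read 'R': SEEK → SEEK
  end SEEK, accepted

2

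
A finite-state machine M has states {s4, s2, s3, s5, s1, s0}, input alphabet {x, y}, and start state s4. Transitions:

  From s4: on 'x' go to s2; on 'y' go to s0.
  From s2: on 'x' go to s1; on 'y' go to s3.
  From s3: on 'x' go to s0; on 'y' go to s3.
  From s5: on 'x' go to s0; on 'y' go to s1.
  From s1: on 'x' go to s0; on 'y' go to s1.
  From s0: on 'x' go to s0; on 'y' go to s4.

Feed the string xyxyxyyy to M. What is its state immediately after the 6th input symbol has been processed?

s4 → s2 → s3 → s0 → s4 → s2 → s3
After 6 symbols: s3.

s3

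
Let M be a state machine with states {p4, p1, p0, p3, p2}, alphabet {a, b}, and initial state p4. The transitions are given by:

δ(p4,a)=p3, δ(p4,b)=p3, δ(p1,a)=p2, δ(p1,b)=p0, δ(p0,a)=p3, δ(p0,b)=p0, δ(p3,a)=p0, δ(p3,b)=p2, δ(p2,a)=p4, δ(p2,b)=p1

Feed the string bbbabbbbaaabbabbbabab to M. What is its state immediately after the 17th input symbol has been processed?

start at p4
read 'b': p4 → p3
read 'b': p3 → p2
read 'b': p2 → p1
read 'a': p1 → p2
read 'b': p2 → p1
read 'b': p1 → p0
read 'b': p0 → p0
read 'b': p0 → p0
read 'a': p0 → p3
read 'a': p3 → p0
read 'a': p0 → p3
read 'b': p3 → p2
read 'b': p2 → p1
read 'a': p1 → p2
read 'b': p2 → p1
read 'b': p1 → p0
read 'b': p0 → p0
After 17 symbols: p0.

p0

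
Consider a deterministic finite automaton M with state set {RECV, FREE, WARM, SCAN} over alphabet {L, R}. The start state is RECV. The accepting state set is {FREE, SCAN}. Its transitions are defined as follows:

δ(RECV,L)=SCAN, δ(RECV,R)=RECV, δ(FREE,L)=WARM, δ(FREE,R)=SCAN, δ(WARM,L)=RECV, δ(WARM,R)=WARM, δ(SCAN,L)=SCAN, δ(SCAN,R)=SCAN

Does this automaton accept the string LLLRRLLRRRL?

start at RECV
read 'L': RECV → SCAN
read 'L': SCAN → SCAN
read 'L': SCAN → SCAN
read 'R': SCAN → SCAN
read 'R': SCAN → SCAN
read 'L': SCAN → SCAN
read 'L': SCAN → SCAN
read 'R': SCAN → SCAN
read 'R': SCAN → SCAN
read 'R': SCAN → SCAN
read 'L': SCAN → SCAN
End state SCAN is accepting.

Yes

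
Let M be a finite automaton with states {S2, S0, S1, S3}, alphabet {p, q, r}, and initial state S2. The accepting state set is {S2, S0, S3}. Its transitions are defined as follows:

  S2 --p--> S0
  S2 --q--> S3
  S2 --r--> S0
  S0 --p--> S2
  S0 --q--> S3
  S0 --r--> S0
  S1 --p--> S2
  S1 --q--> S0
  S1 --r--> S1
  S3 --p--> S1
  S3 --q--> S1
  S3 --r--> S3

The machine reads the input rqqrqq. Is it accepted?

Trace: S2 -r-> S0 -q-> S3 -q-> S1 -r-> S1 -q-> S0 -q-> S3
End state S3 is accepting.

Yes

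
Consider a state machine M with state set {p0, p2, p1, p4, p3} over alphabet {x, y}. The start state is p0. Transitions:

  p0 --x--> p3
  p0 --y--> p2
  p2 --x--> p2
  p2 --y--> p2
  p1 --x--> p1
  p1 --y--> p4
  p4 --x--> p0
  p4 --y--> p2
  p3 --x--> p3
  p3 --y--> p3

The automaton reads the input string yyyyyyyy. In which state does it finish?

p2

start at p0
read 'y': p0 → p2
read 'y': p2 → p2
read 'y': p2 → p2
read 'y': p2 → p2
read 'y': p2 → p2
read 'y': p2 → p2
read 'y': p2 → p2
read 'y': p2 → p2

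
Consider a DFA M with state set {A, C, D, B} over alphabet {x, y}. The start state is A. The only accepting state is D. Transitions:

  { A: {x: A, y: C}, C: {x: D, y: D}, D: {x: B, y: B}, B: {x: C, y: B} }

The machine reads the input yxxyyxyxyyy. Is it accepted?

No

A → C → D → B → B → B → C → D → B → B → B → B
End state B is not accepting.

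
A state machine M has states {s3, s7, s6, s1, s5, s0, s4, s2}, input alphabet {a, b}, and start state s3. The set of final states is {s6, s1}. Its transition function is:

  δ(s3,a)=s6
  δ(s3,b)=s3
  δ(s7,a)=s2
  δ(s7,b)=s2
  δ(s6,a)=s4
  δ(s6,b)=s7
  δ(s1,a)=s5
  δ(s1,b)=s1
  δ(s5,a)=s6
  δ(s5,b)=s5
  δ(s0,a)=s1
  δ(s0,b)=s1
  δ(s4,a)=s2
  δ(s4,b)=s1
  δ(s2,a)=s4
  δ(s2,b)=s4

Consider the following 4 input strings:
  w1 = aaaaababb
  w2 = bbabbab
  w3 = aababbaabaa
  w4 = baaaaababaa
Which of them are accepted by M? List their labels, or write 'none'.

w1:
  start at s3
  read 'a': s3 → s6
  read 'a': s6 → s4
  read 'a': s4 → s2
  read 'a': s2 → s4
  read 'a': s4 → s2
  read 'b': s2 → s4
  read 'a': s4 → s2
  read 'b': s2 → s4
  read 'b': s4 → s1
  end s1, accepted
w2:
  start at s3
  read 'b': s3 → s3
  read 'b': s3 → s3
  read 'a': s3 → s6
  read 'b': s6 → s7
  read 'b': s7 → s2
  read 'a': s2 → s4
  read 'b': s4 → s1
  end s1, accepted
w3:
  start at s3
  read 'a': s3 → s6
  read 'a': s6 → s4
  read 'b': s4 → s1
  read 'a': s1 → s5
  read 'b': s5 → s5
  read 'b': s5 → s5
  read 'a': s5 → s6
  read 'a': s6 → s4
  read 'b': s4 → s1
  read 'a': s1 → s5
  read 'a': s5 → s6
  end s6, accepted
w4:
  start at s3
  read 'b': s3 → s3
  read 'a': s3 → s6
  read 'a': s6 → s4
  read 'a': s4 → s2
  read 'a': s2 → s4
  read 'a': s4 → s2
  read 'b': s2 → s4
  read 'a': s4 → s2
  read 'b': s2 → s4
  read 'a': s4 → s2
  read 'a': s2 → s4
  end s4, rejected

w1, w2, w3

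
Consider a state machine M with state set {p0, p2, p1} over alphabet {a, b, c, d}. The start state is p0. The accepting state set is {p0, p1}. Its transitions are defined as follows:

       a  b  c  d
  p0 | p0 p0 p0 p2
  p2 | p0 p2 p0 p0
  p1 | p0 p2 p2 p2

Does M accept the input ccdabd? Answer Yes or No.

Trace: p0 -c-> p0 -c-> p0 -d-> p2 -a-> p0 -b-> p0 -d-> p2
End state p2 is not accepting.

No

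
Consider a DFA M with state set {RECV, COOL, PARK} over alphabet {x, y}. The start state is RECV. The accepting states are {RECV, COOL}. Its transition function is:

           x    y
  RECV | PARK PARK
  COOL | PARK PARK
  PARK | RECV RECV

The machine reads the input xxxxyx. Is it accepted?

Yes

start at RECV
read 'x': RECV → PARK
read 'x': PARK → RECV
read 'x': RECV → PARK
read 'x': PARK → RECV
read 'y': RECV → PARK
read 'x': PARK → RECV
End state RECV is accepting.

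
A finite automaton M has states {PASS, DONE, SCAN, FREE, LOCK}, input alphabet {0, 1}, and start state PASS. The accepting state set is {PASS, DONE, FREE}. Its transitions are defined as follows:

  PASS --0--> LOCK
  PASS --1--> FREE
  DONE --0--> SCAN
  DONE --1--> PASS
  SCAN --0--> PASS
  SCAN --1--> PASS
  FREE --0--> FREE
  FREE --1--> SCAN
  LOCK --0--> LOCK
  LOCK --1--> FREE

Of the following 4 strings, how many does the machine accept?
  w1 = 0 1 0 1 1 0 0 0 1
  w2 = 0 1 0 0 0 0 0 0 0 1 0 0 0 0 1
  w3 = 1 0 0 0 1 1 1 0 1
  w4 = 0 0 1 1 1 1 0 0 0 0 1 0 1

3

w1: PASS → LOCK → FREE → FREE → SCAN → PASS → LOCK → LOCK → LOCK → FREE  → end FREE, accepted
w2: PASS → LOCK → FREE → FREE → FREE → FREE → FREE → FREE → FREE → FREE → SCAN → PASS → LOCK → LOCK → LOCK → FREE  → end FREE, accepted
w3: PASS → FREE → FREE → FREE → FREE → SCAN → PASS → FREE → FREE → SCAN  → end SCAN, rejected
w4: PASS → LOCK → LOCK → FREE → SCAN → PASS → FREE → FREE → FREE → FREE → FREE → SCAN → PASS → FREE  → end FREE, accepted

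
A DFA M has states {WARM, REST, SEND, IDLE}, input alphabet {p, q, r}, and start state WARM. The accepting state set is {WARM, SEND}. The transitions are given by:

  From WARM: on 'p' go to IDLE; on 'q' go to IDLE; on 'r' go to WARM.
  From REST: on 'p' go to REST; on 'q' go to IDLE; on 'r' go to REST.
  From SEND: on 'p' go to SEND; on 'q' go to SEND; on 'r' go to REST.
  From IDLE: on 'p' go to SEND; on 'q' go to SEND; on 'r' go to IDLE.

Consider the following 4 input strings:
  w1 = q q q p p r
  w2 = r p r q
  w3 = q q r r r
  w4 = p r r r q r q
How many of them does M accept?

1

w1: WARM → IDLE → SEND → SEND → SEND → SEND → REST  → end REST, rejected
w2: WARM → WARM → IDLE → IDLE → SEND  → end SEND, accepted
w3: WARM → IDLE → SEND → REST → REST → REST  → end REST, rejected
w4: WARM → IDLE → IDLE → IDLE → IDLE → SEND → REST → IDLE  → end IDLE, rejected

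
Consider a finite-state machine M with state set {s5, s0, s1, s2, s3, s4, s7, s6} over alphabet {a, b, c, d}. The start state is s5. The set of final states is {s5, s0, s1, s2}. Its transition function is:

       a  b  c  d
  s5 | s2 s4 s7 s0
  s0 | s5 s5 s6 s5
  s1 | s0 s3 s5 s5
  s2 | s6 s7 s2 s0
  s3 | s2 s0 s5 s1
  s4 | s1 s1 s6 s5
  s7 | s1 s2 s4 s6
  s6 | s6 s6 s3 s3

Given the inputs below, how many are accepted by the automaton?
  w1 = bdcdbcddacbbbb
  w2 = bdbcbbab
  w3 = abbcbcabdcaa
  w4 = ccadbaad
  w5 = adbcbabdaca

2

w1: s5 → s4 → s5 → s7 → s6 → s6 → s3 → s1 → s5 → s2 → s2 → s7 → s2 → s7 → s2  → end s2, accepted
w2: s5 → s4 → s5 → s4 → s6 → s6 → s6 → s6 → s6  → end s6, rejected
w3: s5 → s2 → s7 → s2 → s2 → s7 → s4 → s1 → s3 → s1 → s5 → s2 → s6  → end s6, rejected
w4: s5 → s7 → s4 → s1 → s5 → s4 → s1 → s0 → s5  → end s5, accepted
w5: s5 → s2 → s0 → s5 → s7 → s2 → s6 → s6 → s3 → s2 → s2 → s6  → end s6, rejected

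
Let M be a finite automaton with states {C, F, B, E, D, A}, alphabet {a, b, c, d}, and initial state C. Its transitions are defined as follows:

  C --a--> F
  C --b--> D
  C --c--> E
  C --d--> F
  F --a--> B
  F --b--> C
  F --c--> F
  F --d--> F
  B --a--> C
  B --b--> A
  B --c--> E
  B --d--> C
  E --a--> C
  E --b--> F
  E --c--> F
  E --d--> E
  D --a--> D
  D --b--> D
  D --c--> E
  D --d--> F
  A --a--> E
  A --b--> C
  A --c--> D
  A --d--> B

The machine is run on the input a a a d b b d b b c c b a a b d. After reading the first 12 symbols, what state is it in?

start at C
read 'a': C → F
read 'a': F → B
read 'a': B → C
read 'd': C → F
read 'b': F → C
read 'b': C → D
read 'd': D → F
read 'b': F → C
read 'b': C → D
read 'c': D → E
read 'c': E → F
read 'b': F → C
After 12 symbols: C.

C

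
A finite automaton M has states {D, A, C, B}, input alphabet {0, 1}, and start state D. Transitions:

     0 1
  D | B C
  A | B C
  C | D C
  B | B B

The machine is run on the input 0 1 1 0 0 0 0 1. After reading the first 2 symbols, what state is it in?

start at D
read '0': D → B
read '1': B → B
After 2 symbols: B.

B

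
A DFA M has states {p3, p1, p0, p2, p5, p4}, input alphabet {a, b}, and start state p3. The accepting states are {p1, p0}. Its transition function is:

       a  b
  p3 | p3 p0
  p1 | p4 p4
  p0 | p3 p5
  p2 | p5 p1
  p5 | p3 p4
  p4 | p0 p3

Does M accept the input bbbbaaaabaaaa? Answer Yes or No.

No

start at p3
read 'b': p3 → p0
read 'b': p0 → p5
read 'b': p5 → p4
read 'b': p4 → p3
read 'a': p3 → p3
read 'a': p3 → p3
read 'a': p3 → p3
read 'a': p3 → p3
read 'b': p3 → p0
read 'a': p0 → p3
read 'a': p3 → p3
read 'a': p3 → p3
read 'a': p3 → p3
End state p3 is not accepting.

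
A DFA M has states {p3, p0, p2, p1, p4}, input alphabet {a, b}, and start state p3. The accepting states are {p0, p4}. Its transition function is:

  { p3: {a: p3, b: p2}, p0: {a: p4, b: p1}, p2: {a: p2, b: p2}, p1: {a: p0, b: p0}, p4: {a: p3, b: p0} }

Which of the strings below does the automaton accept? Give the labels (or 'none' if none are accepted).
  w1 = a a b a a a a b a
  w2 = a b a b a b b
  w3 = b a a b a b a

w1:
  start at p3
  read 'a': p3 → p3
  read 'a': p3 → p3
  read 'b': p3 → p2
  read 'a': p2 → p2
  read 'a': p2 → p2
  read 'a': p2 → p2
  read 'a': p2 → p2
  read 'b': p2 → p2
  read 'a': p2 → p2
  end p2, rejected
w2:
  start at p3
  read 'a': p3 → p3
  read 'b': p3 → p2
  read 'a': p2 → p2
  read 'b': p2 → p2
  read 'a': p2 → p2
  read 'b': p2 → p2
  read 'b': p2 → p2
  end p2, rejected
w3:
  start at p3
  read 'b': p3 → p2
  read 'a': p2 → p2
  read 'a': p2 → p2
  read 'b': p2 → p2
  read 'a': p2 → p2
  read 'b': p2 → p2
  read 'a': p2 → p2
  end p2, rejected

none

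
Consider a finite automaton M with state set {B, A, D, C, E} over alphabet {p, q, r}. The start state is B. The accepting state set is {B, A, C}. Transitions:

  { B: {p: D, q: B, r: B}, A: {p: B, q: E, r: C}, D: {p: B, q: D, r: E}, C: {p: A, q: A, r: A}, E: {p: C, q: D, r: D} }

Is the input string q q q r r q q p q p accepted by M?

Yes

B → B → B → B → B → B → B → B → D → D → B
End state B is accepting.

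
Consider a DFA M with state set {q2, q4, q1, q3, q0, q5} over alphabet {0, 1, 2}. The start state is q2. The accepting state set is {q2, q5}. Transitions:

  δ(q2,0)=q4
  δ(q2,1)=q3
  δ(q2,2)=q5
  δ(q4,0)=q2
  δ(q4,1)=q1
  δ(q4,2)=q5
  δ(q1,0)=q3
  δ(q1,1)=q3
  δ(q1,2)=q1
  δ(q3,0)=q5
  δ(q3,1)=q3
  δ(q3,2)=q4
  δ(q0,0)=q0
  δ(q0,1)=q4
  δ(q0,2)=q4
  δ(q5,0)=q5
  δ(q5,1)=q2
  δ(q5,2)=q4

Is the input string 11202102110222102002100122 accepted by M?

q2 → q3 → q3 → q4 → q2 → q5 → q2 → q4 → q5 → q2 → q3 → q5 → q4 → q5 → q4 → q1 → q3 → q4 → q2 → q4 → q5 → q2 → q4 → q2 → q3 → q4 → q5
End state q5 is accepting.

Yes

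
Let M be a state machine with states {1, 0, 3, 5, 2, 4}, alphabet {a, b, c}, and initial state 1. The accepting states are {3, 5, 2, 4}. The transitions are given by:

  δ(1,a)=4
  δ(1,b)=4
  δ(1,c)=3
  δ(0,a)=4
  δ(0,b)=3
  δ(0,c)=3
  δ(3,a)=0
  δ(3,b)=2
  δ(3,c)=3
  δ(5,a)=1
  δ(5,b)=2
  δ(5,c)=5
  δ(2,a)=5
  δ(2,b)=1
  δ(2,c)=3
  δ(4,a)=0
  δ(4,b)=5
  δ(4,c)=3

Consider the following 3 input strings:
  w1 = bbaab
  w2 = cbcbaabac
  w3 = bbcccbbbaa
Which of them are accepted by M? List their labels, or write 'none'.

w1: 1 → 4 → 5 → 1 → 4 → 5  → end 5, accepted
w2: 1 → 3 → 2 → 3 → 2 → 5 → 1 → 4 → 0 → 3  → end 3, accepted
w3: 1 → 4 → 5 → 5 → 5 → 5 → 2 → 1 → 4 → 0 → 4  → end 4, accepted

w1, w2, w3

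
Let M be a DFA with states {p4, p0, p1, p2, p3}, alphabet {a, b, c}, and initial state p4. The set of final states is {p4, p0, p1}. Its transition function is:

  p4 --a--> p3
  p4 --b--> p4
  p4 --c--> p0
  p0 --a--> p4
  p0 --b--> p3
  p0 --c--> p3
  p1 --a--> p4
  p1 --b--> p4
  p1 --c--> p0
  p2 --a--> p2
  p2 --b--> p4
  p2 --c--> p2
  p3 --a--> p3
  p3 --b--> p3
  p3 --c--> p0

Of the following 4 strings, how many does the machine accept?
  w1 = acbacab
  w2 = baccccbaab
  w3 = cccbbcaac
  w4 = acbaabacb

w1: Trace: p4 -a-> p3 -c-> p0 -b-> p3 -a-> p3 -c-> p0 -a-> p4 -b-> p4  → end p4, accepted
w2: Trace: p4 -b-> p4 -a-> p3 -c-> p0 -c-> p3 -c-> p0 -c-> p3 -b-> p3 -a-> p3 -a-> p3 -b-> p3  → end p3, rejected
w3: Trace: p4 -c-> p0 -c-> p3 -c-> p0 -b-> p3 -b-> p3 -c-> p0 -a-> p4 -a-> p3 -c-> p0  → end p0, accepted
w4: Trace: p4 -a-> p3 -c-> p0 -b-> p3 -a-> p3 -a-> p3 -b-> p3 -a-> p3 -c-> p0 -b-> p3  → end p3, rejected

2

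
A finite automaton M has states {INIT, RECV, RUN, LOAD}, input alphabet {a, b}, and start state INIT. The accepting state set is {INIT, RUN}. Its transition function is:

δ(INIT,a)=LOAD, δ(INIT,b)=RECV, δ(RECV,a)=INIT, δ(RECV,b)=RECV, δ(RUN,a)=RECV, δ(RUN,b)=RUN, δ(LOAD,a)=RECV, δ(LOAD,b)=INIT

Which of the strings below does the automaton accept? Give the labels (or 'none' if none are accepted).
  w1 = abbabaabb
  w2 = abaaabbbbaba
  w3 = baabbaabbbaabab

w1:
  start at INIT
  read 'a': INIT → LOAD
  read 'b': LOAD → INIT
  read 'b': INIT → RECV
  read 'a': RECV → INIT
  read 'b': INIT → RECV
  read 'a': RECV → INIT
  read 'a': INIT → LOAD
  read 'b': LOAD → INIT
  read 'b': INIT → RECV
  end RECV, rejected
w2:
  start at INIT
  read 'a': INIT → LOAD
  read 'b': LOAD → INIT
  read 'a': INIT → LOAD
  read 'a': LOAD → RECV
  read 'a': RECV → INIT
  read 'b': INIT → RECV
  read 'b': RECV → RECV
  read 'b': RECV → RECV
  read 'b': RECV → RECV
  read 'a': RECV → INIT
  read 'b': INIT → RECV
  read 'a': RECV → INIT
  end INIT, accepted
w3:
  start at INIT
  read 'b': INIT → RECV
  read 'a': RECV → INIT
  read 'a': INIT → LOAD
  read 'b': LOAD → INIT
  read 'b': INIT → RECV
  read 'a': RECV → INIT
  read 'a': INIT → LOAD
  read 'b': LOAD → INIT
  read 'b': INIT → RECV
  read 'b': RECV → RECV
  read 'a': RECV → INIT
  read 'a': INIT → LOAD
  read 'b': LOAD → INIT
  read 'a': INIT → LOAD
  read 'b': LOAD → INIT
  end INIT, accepted

w2, w3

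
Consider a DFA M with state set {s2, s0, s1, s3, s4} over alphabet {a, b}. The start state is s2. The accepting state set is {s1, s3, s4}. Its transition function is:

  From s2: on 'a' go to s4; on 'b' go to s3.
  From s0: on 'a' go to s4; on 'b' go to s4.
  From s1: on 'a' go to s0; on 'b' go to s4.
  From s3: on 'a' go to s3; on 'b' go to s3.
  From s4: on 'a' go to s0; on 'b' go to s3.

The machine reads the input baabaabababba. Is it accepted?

start at s2
read 'b': s2 → s3
read 'a': s3 → s3
read 'a': s3 → s3
read 'b': s3 → s3
read 'a': s3 → s3
read 'a': s3 → s3
read 'b': s3 → s3
read 'a': s3 → s3
read 'b': s3 → s3
read 'a': s3 → s3
read 'b': s3 → s3
read 'b': s3 → s3
read 'a': s3 → s3
End state s3 is accepting.

Yes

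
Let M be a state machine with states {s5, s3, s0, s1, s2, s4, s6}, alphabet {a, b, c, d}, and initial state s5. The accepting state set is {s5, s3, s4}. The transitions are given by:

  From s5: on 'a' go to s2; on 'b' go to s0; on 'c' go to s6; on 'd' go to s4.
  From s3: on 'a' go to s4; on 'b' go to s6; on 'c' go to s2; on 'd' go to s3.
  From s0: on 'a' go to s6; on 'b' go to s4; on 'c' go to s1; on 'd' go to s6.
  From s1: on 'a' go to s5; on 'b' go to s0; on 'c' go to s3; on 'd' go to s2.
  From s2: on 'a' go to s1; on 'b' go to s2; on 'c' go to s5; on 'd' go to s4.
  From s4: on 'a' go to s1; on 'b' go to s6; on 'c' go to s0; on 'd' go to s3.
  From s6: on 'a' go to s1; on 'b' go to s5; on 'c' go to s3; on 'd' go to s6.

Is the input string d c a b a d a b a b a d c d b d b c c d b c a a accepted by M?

Trace: s5 -d-> s4 -c-> s0 -a-> s6 -b-> s5 -a-> s2 -d-> s4 -a-> s1 -b-> s0 -a-> s6 -b-> s5 -a-> s2 -d-> s4 -c-> s0 -d-> s6 -b-> s5 -d-> s4 -b-> s6 -c-> s3 -c-> s2 -d-> s4 -b-> s6 -c-> s3 -a-> s4 -a-> s1
End state s1 is not accepting.

No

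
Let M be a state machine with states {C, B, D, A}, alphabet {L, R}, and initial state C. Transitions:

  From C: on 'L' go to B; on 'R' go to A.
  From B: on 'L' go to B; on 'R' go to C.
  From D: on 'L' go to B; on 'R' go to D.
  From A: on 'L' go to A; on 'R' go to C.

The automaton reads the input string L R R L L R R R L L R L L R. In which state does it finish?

C

start at C
read 'L': C → B
read 'R': B → C
read 'R': C → A
read 'L': A → A
read 'L': A → A
read 'R': A → C
read 'R': C → A
read 'R': A → C
read 'L': C → B
read 'L': B → B
read 'R': B → C
read 'L': C → B
read 'L': B → B
read 'R': B → C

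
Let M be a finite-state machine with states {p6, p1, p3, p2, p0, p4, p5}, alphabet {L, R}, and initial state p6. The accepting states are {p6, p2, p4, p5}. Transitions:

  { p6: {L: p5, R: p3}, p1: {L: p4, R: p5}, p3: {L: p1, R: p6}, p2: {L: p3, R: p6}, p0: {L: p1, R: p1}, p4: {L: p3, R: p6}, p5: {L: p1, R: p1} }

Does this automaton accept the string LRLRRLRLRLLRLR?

No

Trace: p6 -L-> p5 -R-> p1 -L-> p4 -R-> p6 -R-> p3 -L-> p1 -R-> p5 -L-> p1 -R-> p5 -L-> p1 -L-> p4 -R-> p6 -L-> p5 -R-> p1
End state p1 is not accepting.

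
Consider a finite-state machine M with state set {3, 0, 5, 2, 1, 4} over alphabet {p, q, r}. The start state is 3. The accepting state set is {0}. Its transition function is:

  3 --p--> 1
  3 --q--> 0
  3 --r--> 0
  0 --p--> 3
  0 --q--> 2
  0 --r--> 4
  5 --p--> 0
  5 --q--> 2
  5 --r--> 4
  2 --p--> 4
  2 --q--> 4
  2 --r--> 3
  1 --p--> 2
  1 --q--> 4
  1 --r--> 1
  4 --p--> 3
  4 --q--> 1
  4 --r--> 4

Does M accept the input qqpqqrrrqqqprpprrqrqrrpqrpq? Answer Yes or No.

Trace: 3 -q-> 0 -q-> 2 -p-> 4 -q-> 1 -q-> 4 -r-> 4 -r-> 4 -r-> 4 -q-> 1 -q-> 4 -q-> 1 -p-> 2 -r-> 3 -p-> 1 -p-> 2 -r-> 3 -r-> 0 -q-> 2 -r-> 3 -q-> 0 -r-> 4 -r-> 4 -p-> 3 -q-> 0 -r-> 4 -p-> 3 -q-> 0
End state 0 is accepting.

Yes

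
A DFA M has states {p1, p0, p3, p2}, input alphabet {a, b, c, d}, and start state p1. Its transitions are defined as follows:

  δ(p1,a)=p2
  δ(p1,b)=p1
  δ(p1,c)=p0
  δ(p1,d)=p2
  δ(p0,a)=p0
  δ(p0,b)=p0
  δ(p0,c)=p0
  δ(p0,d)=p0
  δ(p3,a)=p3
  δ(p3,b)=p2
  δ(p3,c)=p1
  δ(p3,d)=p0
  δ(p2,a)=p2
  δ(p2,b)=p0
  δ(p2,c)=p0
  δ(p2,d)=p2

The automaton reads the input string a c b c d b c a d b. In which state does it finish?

start at p1
read 'a': p1 → p2
read 'c': p2 → p0
read 'b': p0 → p0
read 'c': p0 → p0
read 'd': p0 → p0
read 'b': p0 → p0
read 'c': p0 → p0
read 'a': p0 → p0
read 'd': p0 → p0
read 'b': p0 → p0

p0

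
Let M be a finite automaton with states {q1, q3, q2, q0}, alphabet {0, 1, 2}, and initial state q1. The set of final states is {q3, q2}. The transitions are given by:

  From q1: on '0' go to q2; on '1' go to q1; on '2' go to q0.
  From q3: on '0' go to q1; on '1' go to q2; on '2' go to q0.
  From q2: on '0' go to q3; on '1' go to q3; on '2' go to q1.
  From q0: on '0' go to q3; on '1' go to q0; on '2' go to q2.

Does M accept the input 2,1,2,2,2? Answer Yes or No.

No

q1 → q0 → q0 → q2 → q1 → q0
End state q0 is not accepting.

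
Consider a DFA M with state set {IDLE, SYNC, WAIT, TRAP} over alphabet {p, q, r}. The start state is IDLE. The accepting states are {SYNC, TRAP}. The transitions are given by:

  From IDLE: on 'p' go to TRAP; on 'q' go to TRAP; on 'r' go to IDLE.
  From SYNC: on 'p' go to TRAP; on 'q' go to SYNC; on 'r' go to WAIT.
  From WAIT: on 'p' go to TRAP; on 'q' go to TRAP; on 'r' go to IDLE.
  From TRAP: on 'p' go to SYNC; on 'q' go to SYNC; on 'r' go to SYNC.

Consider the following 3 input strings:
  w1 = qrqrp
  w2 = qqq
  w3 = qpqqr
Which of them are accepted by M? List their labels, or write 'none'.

w1, w2

w1: IDLE → TRAP → SYNC → SYNC → WAIT → TRAP  → end TRAP, accepted
w2: IDLE → TRAP → SYNC → SYNC  → end SYNC, accepted
w3: IDLE → TRAP → SYNC → SYNC → SYNC → WAIT  → end WAIT, rejected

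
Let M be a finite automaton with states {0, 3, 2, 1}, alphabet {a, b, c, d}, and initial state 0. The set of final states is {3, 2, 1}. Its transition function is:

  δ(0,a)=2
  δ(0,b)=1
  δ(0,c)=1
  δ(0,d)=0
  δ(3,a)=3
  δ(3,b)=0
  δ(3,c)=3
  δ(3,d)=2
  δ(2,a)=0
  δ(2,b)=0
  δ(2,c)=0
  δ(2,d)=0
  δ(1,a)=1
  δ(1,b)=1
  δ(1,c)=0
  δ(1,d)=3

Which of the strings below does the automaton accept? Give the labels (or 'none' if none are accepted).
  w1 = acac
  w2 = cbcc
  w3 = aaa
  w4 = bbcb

w2, w3, w4

w1: Trace: 0 -a-> 2 -c-> 0 -a-> 2 -c-> 0  → end 0, rejected
w2: Trace: 0 -c-> 1 -b-> 1 -c-> 0 -c-> 1  → end 1, accepted
w3: Trace: 0 -a-> 2 -a-> 0 -a-> 2  → end 2, accepted
w4: Trace: 0 -b-> 1 -b-> 1 -c-> 0 -b-> 1  → end 1, accepted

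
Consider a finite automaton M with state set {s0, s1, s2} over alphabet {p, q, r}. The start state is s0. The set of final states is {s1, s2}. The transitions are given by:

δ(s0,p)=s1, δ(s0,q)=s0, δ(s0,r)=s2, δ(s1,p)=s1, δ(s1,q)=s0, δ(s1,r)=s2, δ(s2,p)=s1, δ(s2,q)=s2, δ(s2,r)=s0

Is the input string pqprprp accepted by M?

s0 → s1 → s0 → s1 → s2 → s1 → s2 → s1
End state s1 is accepting.

Yes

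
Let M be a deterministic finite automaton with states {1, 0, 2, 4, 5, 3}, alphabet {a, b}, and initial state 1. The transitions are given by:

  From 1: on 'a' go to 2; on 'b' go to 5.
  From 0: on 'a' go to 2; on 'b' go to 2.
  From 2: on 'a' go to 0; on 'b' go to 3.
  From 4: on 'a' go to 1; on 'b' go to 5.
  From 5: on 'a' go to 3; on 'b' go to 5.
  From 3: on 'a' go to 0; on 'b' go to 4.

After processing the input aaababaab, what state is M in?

3

1 → 2 → 0 → 2 → 3 → 0 → 2 → 0 → 2 → 3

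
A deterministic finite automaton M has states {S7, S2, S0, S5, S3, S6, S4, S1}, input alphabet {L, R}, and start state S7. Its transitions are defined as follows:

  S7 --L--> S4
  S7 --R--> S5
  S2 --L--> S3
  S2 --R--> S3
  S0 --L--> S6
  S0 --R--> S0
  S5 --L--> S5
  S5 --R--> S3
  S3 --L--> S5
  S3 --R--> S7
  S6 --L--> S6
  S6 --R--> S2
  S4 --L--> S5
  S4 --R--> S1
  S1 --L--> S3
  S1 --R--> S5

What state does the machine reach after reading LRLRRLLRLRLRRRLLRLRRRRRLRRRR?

Trace: S7 -L-> S4 -R-> S1 -L-> S3 -R-> S7 -R-> S5 -L-> S5 -L-> S5 -R-> S3 -L-> S5 -R-> S3 -L-> S5 -R-> S3 -R-> S7 -R-> S5 -L-> S5 -L-> S5 -R-> S3 -L-> S5 -R-> S3 -R-> S7 -R-> S5 -R-> S3 -R-> S7 -L-> S4 -R-> S1 -R-> S5 -R-> S3 -R-> S7

S7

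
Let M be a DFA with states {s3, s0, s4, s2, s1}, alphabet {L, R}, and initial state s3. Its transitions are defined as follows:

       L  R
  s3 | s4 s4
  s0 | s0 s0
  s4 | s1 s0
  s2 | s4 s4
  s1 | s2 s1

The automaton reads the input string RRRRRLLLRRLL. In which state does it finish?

s0

s3 → s4 → s0 → s0 → s0 → s0 → s0 → s0 → s0 → s0 → s0 → s0 → s0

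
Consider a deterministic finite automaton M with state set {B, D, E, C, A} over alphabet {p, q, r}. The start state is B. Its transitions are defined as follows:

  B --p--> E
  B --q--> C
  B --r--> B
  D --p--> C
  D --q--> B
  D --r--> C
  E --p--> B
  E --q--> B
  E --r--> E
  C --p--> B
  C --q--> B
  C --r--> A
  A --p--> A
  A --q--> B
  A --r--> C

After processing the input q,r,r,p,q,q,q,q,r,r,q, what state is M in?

C

Trace: B -q-> C -r-> A -r-> C -p-> B -q-> C -q-> B -q-> C -q-> B -r-> B -r-> B -q-> C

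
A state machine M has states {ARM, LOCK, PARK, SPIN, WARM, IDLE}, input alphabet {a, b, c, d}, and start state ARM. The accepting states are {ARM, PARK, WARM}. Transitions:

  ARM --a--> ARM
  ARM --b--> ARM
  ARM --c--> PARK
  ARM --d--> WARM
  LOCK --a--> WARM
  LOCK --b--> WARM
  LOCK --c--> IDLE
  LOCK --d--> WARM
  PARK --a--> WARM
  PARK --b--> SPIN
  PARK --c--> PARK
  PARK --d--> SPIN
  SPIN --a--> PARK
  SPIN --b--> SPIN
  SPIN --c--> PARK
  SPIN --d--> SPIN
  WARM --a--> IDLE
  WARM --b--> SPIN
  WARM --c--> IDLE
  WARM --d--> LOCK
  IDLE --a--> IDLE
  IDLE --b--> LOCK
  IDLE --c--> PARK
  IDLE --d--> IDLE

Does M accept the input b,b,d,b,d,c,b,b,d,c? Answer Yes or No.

Yes

ARM → ARM → ARM → WARM → SPIN → SPIN → PARK → SPIN → SPIN → SPIN → PARK
End state PARK is accepting.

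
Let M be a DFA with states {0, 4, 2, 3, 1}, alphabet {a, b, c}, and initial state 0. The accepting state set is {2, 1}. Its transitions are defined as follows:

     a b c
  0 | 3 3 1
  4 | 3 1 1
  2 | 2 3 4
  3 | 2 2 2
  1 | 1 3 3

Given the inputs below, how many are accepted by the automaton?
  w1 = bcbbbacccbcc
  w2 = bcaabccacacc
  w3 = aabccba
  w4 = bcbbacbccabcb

3

w1:
  start at 0
  read 'b': 0 → 3
  read 'c': 3 → 2
  read 'b': 2 → 3
  read 'b': 3 → 2
  read 'b': 2 → 3
  read 'a': 3 → 2
  read 'c': 2 → 4
  read 'c': 4 → 1
  read 'c': 1 → 3
  read 'b': 3 → 2
  read 'c': 2 → 4
  read 'c': 4 → 1
  end 1, accepted
w2:
  start at 0
  read 'b': 0 → 3
  read 'c': 3 → 2
  read 'a': 2 → 2
  read 'a': 2 → 2
  read 'b': 2 → 3
  read 'c': 3 → 2
  read 'c': 2 → 4
  read 'a': 4 → 3
  read 'c': 3 → 2
  read 'a': 2 → 2
  read 'c': 2 → 4
  read 'c': 4 → 1
  end 1, accepted
w3:
  start at 0
  read 'a': 0 → 3
  read 'a': 3 → 2
  read 'b': 2 → 3
  read 'c': 3 → 2
  read 'c': 2 → 4
  read 'b': 4 → 1
  read 'a': 1 → 1
  end 1, accepted
w4:
  start at 0
  read 'b': 0 → 3
  read 'c': 3 → 2
  read 'b': 2 → 3
  read 'b': 3 → 2
  read 'a': 2 → 2
  read 'c': 2 → 4
  read 'b': 4 → 1
  read 'c': 1 → 3
  read 'c': 3 → 2
  read 'a': 2 → 2
  read 'b': 2 → 3
  read 'c': 3 → 2
  read 'b': 2 → 3
  end 3, rejected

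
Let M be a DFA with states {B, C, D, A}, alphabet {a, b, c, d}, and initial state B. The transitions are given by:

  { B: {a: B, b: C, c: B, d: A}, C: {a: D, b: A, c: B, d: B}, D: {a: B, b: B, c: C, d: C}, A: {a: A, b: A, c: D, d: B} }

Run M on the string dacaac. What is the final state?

B

Trace: B -d-> A -a-> A -c-> D -a-> B -a-> B -c-> B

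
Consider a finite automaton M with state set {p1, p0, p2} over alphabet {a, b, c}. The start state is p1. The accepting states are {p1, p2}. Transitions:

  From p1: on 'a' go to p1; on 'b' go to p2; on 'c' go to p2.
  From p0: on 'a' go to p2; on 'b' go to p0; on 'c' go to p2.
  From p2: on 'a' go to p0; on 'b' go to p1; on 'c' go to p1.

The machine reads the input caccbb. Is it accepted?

Yes

p1 → p2 → p0 → p2 → p1 → p2 → p1
End state p1 is accepting.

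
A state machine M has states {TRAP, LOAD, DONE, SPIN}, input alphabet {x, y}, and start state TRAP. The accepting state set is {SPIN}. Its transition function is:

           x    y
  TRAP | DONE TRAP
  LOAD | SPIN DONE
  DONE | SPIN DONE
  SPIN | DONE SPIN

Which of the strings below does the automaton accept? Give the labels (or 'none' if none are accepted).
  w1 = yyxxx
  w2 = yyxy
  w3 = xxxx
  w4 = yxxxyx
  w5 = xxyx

w3, w4

w1: Trace: TRAP -y-> TRAP -y-> TRAP -x-> DONE -x-> SPIN -x-> DONE  → end DONE, rejected
w2: Trace: TRAP -y-> TRAP -y-> TRAP -x-> DONE -y-> DONE  → end DONE, rejected
w3: Trace: TRAP -x-> DONE -x-> SPIN -x-> DONE -x-> SPIN  → end SPIN, accepted
w4: Trace: TRAP -y-> TRAP -x-> DONE -x-> SPIN -x-> DONE -y-> DONE -x-> SPIN  → end SPIN, accepted
w5: Trace: TRAP -x-> DONE -x-> SPIN -y-> SPIN -x-> DONE  → end DONE, rejected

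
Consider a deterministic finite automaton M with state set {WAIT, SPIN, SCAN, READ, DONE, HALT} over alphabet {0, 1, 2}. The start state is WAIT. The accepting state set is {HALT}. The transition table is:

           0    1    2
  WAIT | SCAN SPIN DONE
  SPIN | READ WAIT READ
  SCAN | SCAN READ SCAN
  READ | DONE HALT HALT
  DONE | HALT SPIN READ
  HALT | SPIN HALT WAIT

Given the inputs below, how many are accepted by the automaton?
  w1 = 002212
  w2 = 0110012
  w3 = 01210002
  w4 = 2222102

2

w1:
  start at WAIT
  read '0': WAIT → SCAN
  read '0': SCAN → SCAN
  read '2': SCAN → SCAN
  read '2': SCAN → SCAN
  read '1': SCAN → READ
  read '2': READ → HALT
  end HALT, accepted
w2:
  start at WAIT
  read '0': WAIT → SCAN
  read '1': SCAN → READ
  read '1': READ → HALT
  read '0': HALT → SPIN
  read '0': SPIN → READ
  read '1': READ → HALT
  read '2': HALT → WAIT
  end WAIT, rejected
w3:
  start at WAIT
  read '0': WAIT → SCAN
  read '1': SCAN → READ
  read '2': READ → HALT
  read '1': HALT → HALT
  read '0': HALT → SPIN
  read '0': SPIN → READ
  read '0': READ → DONE
  read '2': DONE → READ
  end READ, rejected
w4:
  start at WAIT
  read '2': WAIT → DONE
  read '2': DONE → READ
  read '2': READ → HALT
  read '2': HALT → WAIT
  read '1': WAIT → SPIN
  read '0': SPIN → READ
  read '2': READ → HALT
  end HALT, accepted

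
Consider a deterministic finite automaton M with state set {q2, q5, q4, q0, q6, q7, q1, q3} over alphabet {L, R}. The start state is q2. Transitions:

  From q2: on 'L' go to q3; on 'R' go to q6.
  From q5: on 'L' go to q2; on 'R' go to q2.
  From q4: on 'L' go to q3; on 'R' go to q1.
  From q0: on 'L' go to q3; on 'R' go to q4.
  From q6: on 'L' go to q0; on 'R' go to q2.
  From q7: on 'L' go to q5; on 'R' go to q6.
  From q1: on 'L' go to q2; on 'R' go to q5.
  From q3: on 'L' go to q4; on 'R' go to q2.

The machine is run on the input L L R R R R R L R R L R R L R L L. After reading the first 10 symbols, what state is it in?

Trace: q2 -L-> q3 -L-> q4 -R-> q1 -R-> q5 -R-> q2 -R-> q6 -R-> q2 -L-> q3 -R-> q2 -R-> q6
After 10 symbols: q6.

q6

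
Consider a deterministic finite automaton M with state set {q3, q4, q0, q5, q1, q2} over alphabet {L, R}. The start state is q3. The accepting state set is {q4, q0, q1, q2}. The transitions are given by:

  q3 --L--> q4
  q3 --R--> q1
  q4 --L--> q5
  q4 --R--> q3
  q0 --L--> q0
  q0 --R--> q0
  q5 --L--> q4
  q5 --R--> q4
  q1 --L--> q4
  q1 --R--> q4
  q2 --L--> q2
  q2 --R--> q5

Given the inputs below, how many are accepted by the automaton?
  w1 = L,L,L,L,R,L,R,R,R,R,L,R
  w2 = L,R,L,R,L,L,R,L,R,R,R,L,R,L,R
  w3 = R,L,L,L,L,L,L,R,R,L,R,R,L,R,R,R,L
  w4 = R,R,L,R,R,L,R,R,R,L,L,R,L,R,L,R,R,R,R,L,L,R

w1:
  start at q3
  read 'L': q3 → q4
  read 'L': q4 → q5
  read 'L': q5 → q4
  read 'L': q4 → q5
  read 'R': q5 → q4
  read 'L': q4 → q5
  read 'R': q5 → q4
  read 'R': q4 → q3
  read 'R': q3 → q1
  read 'R': q1 → q4
  read 'L': q4 → q5
  read 'R': q5 → q4
  end q4, accepted
w2:
  start at q3
  read 'L': q3 → q4
  read 'R': q4 → q3
  read 'L': q3 → q4
  read 'R': q4 → q3
  read 'L': q3 → q4
  read 'L': q4 → q5
  read 'R': q5 → q4
  read 'L': q4 → q5
  read 'R': q5 → q4
  read 'R': q4 → q3
  read 'R': q3 → q1
  read 'L': q1 → q4
  read 'R': q4 → q3
  read 'L': q3 → q4
  read 'R': q4 → q3
  end q3, rejected
w3:
  start at q3
  read 'R': q3 → q1
  read 'L': q1 → q4
  read 'L': q4 → q5
  read 'L': q5 → q4
  read 'L': q4 → q5
  read 'L': q5 → q4
  read 'L': q4 → q5
  read 'R': q5 → q4
  read 'R': q4 → q3
  read 'L': q3 → q4
  read 'R': q4 → q3
  read 'R': q3 → q1
  read 'L': q1 → q4
  read 'R': q4 → q3
  read 'R': q3 → q1
  read 'R': q1 → q4
  read 'L': q4 → q5
  end q5, rejected
w4:
  start at q3
  read 'R': q3 → q1
  read 'R': q1 → q4
  read 'L': q4 → q5
  read 'R': q5 → q4
  read 'R': q4 → q3
  read 'L': q3 → q4
  read 'R': q4 → q3
  read 'R': q3 → q1
  read 'R': q1 → q4
  read 'L': q4 → q5
  read 'L': q5 → q4
  read 'R': q4 → q3
  read 'L': q3 → q4
  read 'R': q4 → q3
  read 'L': q3 → q4
  read 'R': q4 → q3
  read 'R': q3 → q1
  read 'R': q1 → q4
  read 'R': q4 → q3
  read 'L': q3 → q4
  read 'L': q4 → q5
  read 'R': q5 → q4
  end q4, accepted

2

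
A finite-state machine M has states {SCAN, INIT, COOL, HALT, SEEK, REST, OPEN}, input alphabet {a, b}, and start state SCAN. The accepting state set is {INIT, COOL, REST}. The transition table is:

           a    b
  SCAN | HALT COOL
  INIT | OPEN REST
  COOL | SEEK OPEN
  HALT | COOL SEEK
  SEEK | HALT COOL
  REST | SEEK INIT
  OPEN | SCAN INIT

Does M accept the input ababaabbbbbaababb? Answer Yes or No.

Yes

start at SCAN
read 'a': SCAN → HALT
read 'b': HALT → SEEK
read 'a': SEEK → HALT
read 'b': HALT → SEEK
read 'a': SEEK → HALT
read 'a': HALT → COOL
read 'b': COOL → OPEN
read 'b': OPEN → INIT
read 'b': INIT → REST
read 'b': REST → INIT
read 'b': INIT → REST
read 'a': REST → SEEK
read 'a': SEEK → HALT
read 'b': HALT → SEEK
read 'a': SEEK → HALT
read 'b': HALT → SEEK
read 'b': SEEK → COOL
End state COOL is accepting.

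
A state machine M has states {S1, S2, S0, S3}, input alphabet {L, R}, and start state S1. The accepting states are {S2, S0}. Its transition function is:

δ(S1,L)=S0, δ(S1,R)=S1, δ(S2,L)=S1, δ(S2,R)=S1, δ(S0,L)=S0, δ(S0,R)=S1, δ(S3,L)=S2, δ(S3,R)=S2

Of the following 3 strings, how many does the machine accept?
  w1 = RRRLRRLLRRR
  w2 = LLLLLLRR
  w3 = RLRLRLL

w1:
  start at S1
  read 'R': S1 → S1
  read 'R': S1 → S1
  read 'R': S1 → S1
  read 'L': S1 → S0
  read 'R': S0 → S1
  read 'R': S1 → S1
  read 'L': S1 → S0
  read 'L': S0 → S0
  read 'R': S0 → S1
  read 'R': S1 → S1
  read 'R': S1 → S1
  end S1, rejected
w2:
  start at S1
  read 'L': S1 → S0
  read 'L': S0 → S0
  read 'L': S0 → S0
  read 'L': S0 → S0
  read 'L': S0 → S0
  read 'L': S0 → S0
  read 'R': S0 → S1
  read 'R': S1 → S1
  end S1, rejected
w3:
  start at S1
  read 'R': S1 → S1
  read 'L': S1 → S0
  read 'R': S0 → S1
  read 'L': S1 → S0
  read 'R': S0 → S1
  read 'L': S1 → S0
  read 'L': S0 → S0
  end S0, accepted

1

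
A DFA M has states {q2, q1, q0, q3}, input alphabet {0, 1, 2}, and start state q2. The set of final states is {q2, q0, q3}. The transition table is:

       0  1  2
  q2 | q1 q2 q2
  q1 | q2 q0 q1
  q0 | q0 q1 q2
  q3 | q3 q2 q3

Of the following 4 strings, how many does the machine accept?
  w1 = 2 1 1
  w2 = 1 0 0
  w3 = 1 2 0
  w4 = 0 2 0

w1: q2 → q2 → q2 → q2  → end q2, accepted
w2: q2 → q2 → q1 → q2  → end q2, accepted
w3: q2 → q2 → q2 → q1  → end q1, rejected
w4: q2 → q1 → q1 → q2  → end q2, accepted

3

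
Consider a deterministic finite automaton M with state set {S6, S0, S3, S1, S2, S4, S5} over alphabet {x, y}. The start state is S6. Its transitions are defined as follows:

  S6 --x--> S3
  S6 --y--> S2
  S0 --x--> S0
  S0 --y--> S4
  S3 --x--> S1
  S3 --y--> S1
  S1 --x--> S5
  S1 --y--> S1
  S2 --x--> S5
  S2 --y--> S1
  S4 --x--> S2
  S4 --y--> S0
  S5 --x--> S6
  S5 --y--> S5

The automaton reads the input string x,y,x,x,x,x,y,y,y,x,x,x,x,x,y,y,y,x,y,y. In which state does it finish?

S1

S6 → S3 → S1 → S5 → S6 → S3 → S1 → S1 → S1 → S1 → S5 → S6 → S3 → S1 → S5 → S5 → S5 → S5 → S6 → S2 → S1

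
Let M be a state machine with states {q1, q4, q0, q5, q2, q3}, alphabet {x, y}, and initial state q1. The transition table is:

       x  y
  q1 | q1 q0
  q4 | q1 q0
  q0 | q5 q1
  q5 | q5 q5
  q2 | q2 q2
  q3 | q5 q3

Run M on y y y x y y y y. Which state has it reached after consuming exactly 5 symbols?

start at q1
read 'y': q1 → q0
read 'y': q0 → q1
read 'y': q1 → q0
read 'x': q0 → q5
read 'y': q5 → q5
After 5 symbols: q5.

q5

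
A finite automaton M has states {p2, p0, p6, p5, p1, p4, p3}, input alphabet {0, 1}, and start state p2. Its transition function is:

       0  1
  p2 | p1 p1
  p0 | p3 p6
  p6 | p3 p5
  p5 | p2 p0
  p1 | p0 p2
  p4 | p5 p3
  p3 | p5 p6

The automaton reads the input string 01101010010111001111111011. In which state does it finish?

p5

p2 → p1 → p2 → p1 → p0 → p6 → p3 → p6 → p3 → p5 → p0 → p3 → p6 → p5 → p0 → p3 → p5 → p0 → p6 → p5 → p0 → p6 → p5 → p0 → p3 → p6 → p5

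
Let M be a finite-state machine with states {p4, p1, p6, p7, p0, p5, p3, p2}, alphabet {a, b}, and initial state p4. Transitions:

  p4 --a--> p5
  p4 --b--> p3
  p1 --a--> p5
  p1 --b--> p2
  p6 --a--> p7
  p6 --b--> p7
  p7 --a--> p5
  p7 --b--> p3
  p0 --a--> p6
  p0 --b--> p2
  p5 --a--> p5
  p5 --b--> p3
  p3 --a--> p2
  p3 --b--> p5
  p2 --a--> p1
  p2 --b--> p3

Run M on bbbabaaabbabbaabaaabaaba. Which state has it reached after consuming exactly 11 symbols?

p5

Trace: p4 -b-> p3 -b-> p5 -b-> p3 -a-> p2 -b-> p3 -a-> p2 -a-> p1 -a-> p5 -b-> p3 -b-> p5 -a-> p5
After 11 symbols: p5.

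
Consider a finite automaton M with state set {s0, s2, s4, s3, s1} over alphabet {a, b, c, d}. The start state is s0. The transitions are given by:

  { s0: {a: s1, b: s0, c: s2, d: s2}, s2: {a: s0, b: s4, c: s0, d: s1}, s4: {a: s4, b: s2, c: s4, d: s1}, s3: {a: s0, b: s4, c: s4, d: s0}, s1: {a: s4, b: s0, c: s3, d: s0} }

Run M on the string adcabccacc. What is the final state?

start at s0
read 'a': s0 → s1
read 'd': s1 → s0
read 'c': s0 → s2
read 'a': s2 → s0
read 'b': s0 → s0
read 'c': s0 → s2
read 'c': s2 → s0
read 'a': s0 → s1
read 'c': s1 → s3
read 'c': s3 → s4

s4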